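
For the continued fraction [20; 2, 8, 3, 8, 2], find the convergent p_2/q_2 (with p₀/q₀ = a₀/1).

348/17

Using pₖ = aₖpₖ₋₁ + pₖ₋₂, qₖ = aₖqₖ₋₁ + qₖ₋₂ (with p₋₁=1, p₋₂=0, q₋₁=0, q₋₂=1):
  k=0: a=20, p=20, q=1
  k=1: a=2, p=41, q=2
  k=2: a=8, p=348, q=17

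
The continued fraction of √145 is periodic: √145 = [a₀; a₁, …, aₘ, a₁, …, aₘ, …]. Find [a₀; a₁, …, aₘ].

a₀ = ⌊√145⌋ = 12.
With m₀=0, d₀=1 and mₖ₊₁ = dₖaₖ − mₖ, dₖ₊₁ = (n − mₖ₊₁²)/dₖ, aₖ₊₁ = ⌊(a₀+mₖ₊₁)/dₖ₊₁⌋:
  k=1: m=12, d=1, a=24
d=1 and a=2a₀=24 at k=1, so the next step gives (m, d) = (12, 1) again — its k=1 value — and the period has length 1.

[12; 24]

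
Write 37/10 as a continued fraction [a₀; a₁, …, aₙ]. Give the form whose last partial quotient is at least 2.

37 = 3×10 + 7
10 = 1×7 + 3
7 = 2×3 + 1
3 = 3×1 + 0  (stop)
So 37/10 = [3; 1, 2, 3].

[3; 1, 2, 3]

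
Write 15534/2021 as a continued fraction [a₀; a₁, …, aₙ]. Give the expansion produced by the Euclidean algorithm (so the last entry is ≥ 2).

15534 = 7×2021 + 1387
2021 = 1×1387 + 634
1387 = 2×634 + 119
634 = 5×119 + 39
119 = 3×39 + 2
39 = 19×2 + 1
2 = 2×1 + 0  (stop)
So 15534/2021 = [7; 1, 2, 5, 3, 19, 2].

[7; 1, 2, 5, 3, 19, 2]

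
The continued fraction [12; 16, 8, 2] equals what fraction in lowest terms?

3305/274

Fold from the inside: start with 2/1.
  8 + 1/2 = 17/2
  16 + 2/17 = 274/17
  12 + 17/274 = 3305/274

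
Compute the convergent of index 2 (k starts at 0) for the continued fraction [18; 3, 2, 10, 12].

128/7

Using pₖ = aₖpₖ₋₁ + pₖ₋₂, qₖ = aₖqₖ₋₁ + qₖ₋₂ (with p₋₁=1, p₋₂=0, q₋₁=0, q₋₂=1):
  k=0: a=18, p=18, q=1
  k=1: a=3, p=55, q=3
  k=2: a=2, p=128, q=7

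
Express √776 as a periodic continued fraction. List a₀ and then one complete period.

a₀ = ⌊√776⌋ = 27.
With m₀=0, d₀=1 and mₖ₊₁ = dₖaₖ − mₖ, dₖ₊₁ = (n − mₖ₊₁²)/dₖ, aₖ₊₁ = ⌊(a₀+mₖ₊₁)/dₖ₊₁⌋:
  k=1: m=27, d=47, a=1
  k=2: m=20, d=8, a=5
  k=3: m=20, d=47, a=1
  k=4: m=27, d=1, a=54
d=1 and a=2a₀=54 at k=4, so the next step gives (m, d) = (27, 47) again — its k=1 value — and the period has length 4.

[27; 1, 5, 1, 54]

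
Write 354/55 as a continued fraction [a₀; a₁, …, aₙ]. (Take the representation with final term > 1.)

354 = 6×55 + 24
55 = 2×24 + 7
24 = 3×7 + 3
7 = 2×3 + 1
3 = 3×1 + 0  (stop)
So 354/55 = [6; 2, 3, 2, 3].

[6; 2, 3, 2, 3]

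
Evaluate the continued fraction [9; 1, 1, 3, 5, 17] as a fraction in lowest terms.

Using pₖ = aₖpₖ₋₁ + pₖ₋₂ and qₖ = aₖqₖ₋₁ + qₖ₋₂:
  k=0: a=9, p=9, q=1
  k=1: a=1, p=10, q=1
  k=2: a=1, p=19, q=2
  k=3: a=3, p=67, q=7
  k=4: a=5, p=354, q=37
  k=5: a=17, p=6085, q=636

6085/636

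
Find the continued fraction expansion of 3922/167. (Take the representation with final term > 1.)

[23; 2, 16, 5]

3922 = 23*167 + 81
167 = 2*81 + 5
81 = 16*5 + 1
5 = 5*1 + 0  (stop)
So 3922/167 = [23; 2, 16, 5].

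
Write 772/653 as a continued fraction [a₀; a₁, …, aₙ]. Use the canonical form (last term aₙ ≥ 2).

[1; 5, 2, 19, 3]

772 = 1·653 + 119
653 = 5·119 + 58
119 = 2·58 + 3
58 = 19·3 + 1
3 = 3·1 + 0  (stop)
So 772/653 = [1; 5, 2, 19, 3].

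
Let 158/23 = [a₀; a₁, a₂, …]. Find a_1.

158 = 6·23 + 20   →  a_0 = 6
23 = 1·20 + 3   →  a_1 = 1

1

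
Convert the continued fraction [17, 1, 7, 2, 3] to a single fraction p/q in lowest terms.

Fold from the inside: start with 3/1.
  2 + 1/3 = 7/3
  7 + 3/7 = 52/7
  1 + 7/52 = 59/52
  17 + 52/59 = 1055/59

1055/59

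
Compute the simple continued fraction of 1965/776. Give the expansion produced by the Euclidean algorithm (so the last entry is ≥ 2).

1965 = 2*776 + 413
776 = 1*413 + 363
413 = 1*363 + 50
363 = 7*50 + 13
50 = 3*13 + 11
13 = 1*11 + 2
11 = 5*2 + 1
2 = 2*1 + 0  (stop)
So 1965/776 = [2; 1, 1, 7, 3, 1, 5, 2].

[2; 1, 1, 7, 3, 1, 5, 2]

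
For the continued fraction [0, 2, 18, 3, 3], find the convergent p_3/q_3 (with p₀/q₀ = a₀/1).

55/113

Using pₖ = aₖpₖ₋₁ + pₖ₋₂, qₖ = aₖqₖ₋₁ + qₖ₋₂ (with p₋₁=1, p₋₂=0, q₋₁=0, q₋₂=1):
  k=0: a=0, p=0, q=1
  k=1: a=2, p=1, q=2
  k=2: a=18, p=18, q=37
  k=3: a=3, p=55, q=113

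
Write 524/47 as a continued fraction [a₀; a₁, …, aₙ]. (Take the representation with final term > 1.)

524 = 11·47 + 7
47 = 6·7 + 5
7 = 1·5 + 2
5 = 2·2 + 1
2 = 2·1 + 0  (stop)
So 524/47 = [11; 6, 1, 2, 2].

[11; 6, 1, 2, 2]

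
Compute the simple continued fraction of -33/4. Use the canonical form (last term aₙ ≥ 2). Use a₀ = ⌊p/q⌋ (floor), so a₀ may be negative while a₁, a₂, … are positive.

[-9; 1, 3]

-33 = -9*4 + 3
4 = 1*3 + 1
3 = 3*1 + 0  (stop)
So -33/4 = [-9; 1, 3].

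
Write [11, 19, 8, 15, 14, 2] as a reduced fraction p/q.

745057/67412

Fold from the inside: start with 2/1.
  14 + 1/2 = 29/2
  15 + 2/29 = 437/29
  8 + 29/437 = 3525/437
  19 + 437/3525 = 67412/3525
  11 + 3525/67412 = 745057/67412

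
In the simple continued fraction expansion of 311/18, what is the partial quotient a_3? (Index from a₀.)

311 = 17·18 + 5   →  a_0 = 17
18 = 3·5 + 3   →  a_1 = 3
5 = 1·3 + 2   →  a_2 = 1
3 = 1·2 + 1   →  a_3 = 1

1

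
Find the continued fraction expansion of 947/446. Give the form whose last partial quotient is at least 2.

947 = 2*446 + 55
446 = 8*55 + 6
55 = 9*6 + 1
6 = 6*1 + 0  (stop)
So 947/446 = [2; 8, 9, 6].

[2; 8, 9, 6]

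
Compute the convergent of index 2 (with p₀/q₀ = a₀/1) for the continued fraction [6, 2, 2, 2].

Using pₖ = aₖpₖ₋₁ + pₖ₋₂, qₖ = aₖqₖ₋₁ + qₖ₋₂ (with p₋₁=1, p₋₂=0, q₋₁=0, q₋₂=1):
  k=0: a=6, p=6, q=1
  k=1: a=2, p=13, q=2
  k=2: a=2, p=32, q=5

32/5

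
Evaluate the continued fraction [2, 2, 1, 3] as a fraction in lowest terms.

26/11

Fold from the inside: start with 3/1.
  1 + 1/3 = 4/3
  2 + 3/4 = 11/4
  2 + 4/11 = 26/11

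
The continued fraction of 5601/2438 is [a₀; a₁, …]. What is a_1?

5601 = 2·2438 + 725   →  a_0 = 2
2438 = 3·725 + 263   →  a_1 = 3

3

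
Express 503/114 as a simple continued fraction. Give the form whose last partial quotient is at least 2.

[4; 2, 2, 2, 1, 6]

503 = 4*114 + 47
114 = 2*47 + 20
47 = 2*20 + 7
20 = 2*7 + 6
7 = 1*6 + 1
6 = 6*1 + 0  (stop)
So 503/114 = [4; 2, 2, 2, 1, 6].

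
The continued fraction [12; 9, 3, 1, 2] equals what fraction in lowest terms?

1235/102

Using pₖ = aₖpₖ₋₁ + pₖ₋₂ and qₖ = aₖqₖ₋₁ + qₖ₋₂:
  k=0: a=12, p=12, q=1
  k=1: a=9, p=109, q=9
  k=2: a=3, p=339, q=28
  k=3: a=1, p=448, q=37
  k=4: a=2, p=1235, q=102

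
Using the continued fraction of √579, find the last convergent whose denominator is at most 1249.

√579 = [24; 16, 48, …] (period length 2).
Convergents:
  p_0/q_0 = 24/1
  p_1/q_1 = 385/16
  p_2/q_2 = 18504/769
  p_3/q_3 = 296449/12320
q_2 = 769 ≤ 1249 < 12320 = q_3, so the answer is 18504/769.

18504/769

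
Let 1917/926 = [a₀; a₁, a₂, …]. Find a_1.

14

1917 = 2·926 + 65   →  a_0 = 2
926 = 14·65 + 16   →  a_1 = 14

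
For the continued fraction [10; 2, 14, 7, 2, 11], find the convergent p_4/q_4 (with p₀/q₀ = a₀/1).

4602/439

Using pₖ = aₖpₖ₋₁ + pₖ₋₂, qₖ = aₖqₖ₋₁ + qₖ₋₂ (with p₋₁=1, p₋₂=0, q₋₁=0, q₋₂=1):
  k=0: a=10, p=10, q=1
  k=1: a=2, p=21, q=2
  k=2: a=14, p=304, q=29
  k=3: a=7, p=2149, q=205
  k=4: a=2, p=4602, q=439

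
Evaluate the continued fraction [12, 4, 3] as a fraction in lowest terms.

159/13

Fold from the inside: start with 3/1.
  4 + 1/3 = 13/3
  12 + 3/13 = 159/13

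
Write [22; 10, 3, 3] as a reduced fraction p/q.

Using pₖ = aₖpₖ₋₁ + pₖ₋₂ and qₖ = aₖqₖ₋₁ + qₖ₋₂:
  k=0: a=22, p=22, q=1
  k=1: a=10, p=221, q=10
  k=2: a=3, p=685, q=31
  k=3: a=3, p=2276, q=103

2276/103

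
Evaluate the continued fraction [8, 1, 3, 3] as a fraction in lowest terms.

Using pₖ = aₖpₖ₋₁ + pₖ₋₂ and qₖ = aₖqₖ₋₁ + qₖ₋₂:
  k=0: a=8, p=8, q=1
  k=1: a=1, p=9, q=1
  k=2: a=3, p=35, q=4
  k=3: a=3, p=114, q=13

114/13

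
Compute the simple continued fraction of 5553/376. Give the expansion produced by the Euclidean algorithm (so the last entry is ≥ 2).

[14; 1, 3, 3, 9, 3]

5553 = 14×376 + 289
376 = 1×289 + 87
289 = 3×87 + 28
87 = 3×28 + 3
28 = 9×3 + 1
3 = 3×1 + 0  (stop)
So 5553/376 = [14; 1, 3, 3, 9, 3].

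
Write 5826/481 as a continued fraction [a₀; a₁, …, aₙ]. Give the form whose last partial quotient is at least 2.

5826 = 12*481 + 54
481 = 8*54 + 49
54 = 1*49 + 5
49 = 9*5 + 4
5 = 1*4 + 1
4 = 4*1 + 0  (stop)
So 5826/481 = [12; 8, 1, 9, 1, 4].

[12; 8, 1, 9, 1, 4]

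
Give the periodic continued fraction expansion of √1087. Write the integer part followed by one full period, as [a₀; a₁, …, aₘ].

[32; 1, 31, 1, 64]

a₀ = ⌊√1087⌋ = 32.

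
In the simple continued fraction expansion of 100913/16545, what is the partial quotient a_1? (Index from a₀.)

10

100913 = 6·16545 + 1643   →  a_0 = 6
16545 = 10·1643 + 115   →  a_1 = 10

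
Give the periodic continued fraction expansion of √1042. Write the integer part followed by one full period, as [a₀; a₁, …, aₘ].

[32; 3, 1, 1, 3, 64]

a₀ = ⌊√1042⌋ = 32.
With m₀=0, d₀=1 and mₖ₊₁ = dₖaₖ − mₖ, dₖ₊₁ = (n − mₖ₊₁²)/dₖ, aₖ₊₁ = ⌊(a₀+mₖ₊₁)/dₖ₊₁⌋:
  k=1: m=32, d=18, a=3
  k=2: m=22, d=31, a=1
  k=3: m=9, d=31, a=1
  k=4: m=22, d=18, a=3
  k=5: m=32, d=1, a=64
d=1 and a=2a₀=64 at k=5, so the next step gives (m, d) = (32, 18) again — its k=1 value — and the period has length 5.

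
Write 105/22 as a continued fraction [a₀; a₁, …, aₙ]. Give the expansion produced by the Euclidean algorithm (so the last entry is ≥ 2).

[4; 1, 3, 2, 2]

105 = 4×22 + 17
22 = 1×17 + 5
17 = 3×5 + 2
5 = 2×2 + 1
2 = 2×1 + 0  (stop)
So 105/22 = [4; 1, 3, 2, 2].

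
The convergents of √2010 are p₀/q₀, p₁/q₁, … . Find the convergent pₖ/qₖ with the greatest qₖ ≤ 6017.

√2010 = [44; 1, 4, 1, 88, …] (period length 4).
Convergents:
  p_0/q_0 = 44/1
  p_1/q_1 = 45/1
  p_2/q_2 = 224/5
  p_3/q_3 = 269/6
  p_4/q_4 = 23896/533
  p_5/q_5 = 24165/539
  p_6/q_6 = 120556/2689
  p_7/q_7 = 144721/3228
  p_8/q_8 = 12856004/286753
q_7 = 3228 ≤ 6017 < 286753 = q_8, so the answer is 144721/3228.

144721/3228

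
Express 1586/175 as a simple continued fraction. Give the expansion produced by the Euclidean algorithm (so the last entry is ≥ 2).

[9; 15, 1, 10]

1586 = 9*175 + 11
175 = 15*11 + 10
11 = 1*10 + 1
10 = 10*1 + 0  (stop)
So 1586/175 = [9; 15, 1, 10].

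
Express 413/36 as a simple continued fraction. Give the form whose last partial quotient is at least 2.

413 = 11×36 + 17
36 = 2×17 + 2
17 = 8×2 + 1
2 = 2×1 + 0  (stop)
So 413/36 = [11; 2, 8, 2].

[11; 2, 8, 2]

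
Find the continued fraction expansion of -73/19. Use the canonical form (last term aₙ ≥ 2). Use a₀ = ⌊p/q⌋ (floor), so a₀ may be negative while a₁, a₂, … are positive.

-73 = -4*19 + 3
19 = 6*3 + 1
3 = 3*1 + 0  (stop)
So -73/19 = [-4; 6, 3].

[-4; 6, 3]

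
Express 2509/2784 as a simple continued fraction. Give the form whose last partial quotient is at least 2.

2509 = 0·2784 + 2509
2784 = 1·2509 + 275
2509 = 9·275 + 34
275 = 8·34 + 3
34 = 11·3 + 1
3 = 3·1 + 0  (stop)
So 2509/2784 = [0; 1, 9, 8, 11, 3].

[0; 1, 9, 8, 11, 3]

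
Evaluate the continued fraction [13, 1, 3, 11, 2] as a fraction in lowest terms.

Fold from the inside: start with 2/1.
  11 + 1/2 = 23/2
  3 + 2/23 = 71/23
  1 + 23/71 = 94/71
  13 + 71/94 = 1293/94

1293/94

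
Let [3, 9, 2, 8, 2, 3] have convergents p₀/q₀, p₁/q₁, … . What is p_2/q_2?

59/19

Using pₖ = aₖpₖ₋₁ + pₖ₋₂, qₖ = aₖqₖ₋₁ + qₖ₋₂ (with p₋₁=1, p₋₂=0, q₋₁=0, q₋₂=1):
  k=0: a=3, p=3, q=1
  k=1: a=9, p=28, q=9
  k=2: a=2, p=59, q=19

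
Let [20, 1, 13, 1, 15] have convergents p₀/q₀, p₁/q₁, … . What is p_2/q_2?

Using pₖ = aₖpₖ₋₁ + pₖ₋₂, qₖ = aₖqₖ₋₁ + qₖ₋₂ (with p₋₁=1, p₋₂=0, q₋₁=0, q₋₂=1):
  k=0: a=20, p=20, q=1
  k=1: a=1, p=21, q=1
  k=2: a=13, p=293, q=14

293/14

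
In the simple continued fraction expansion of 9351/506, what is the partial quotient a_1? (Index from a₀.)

9351 = 18·506 + 243   →  a_0 = 18
506 = 2·243 + 20   →  a_1 = 2

2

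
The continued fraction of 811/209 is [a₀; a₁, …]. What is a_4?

811 = 3·209 + 184   →  a_0 = 3
209 = 1·184 + 25   →  a_1 = 1
184 = 7·25 + 9   →  a_2 = 7
25 = 2·9 + 7   →  a_3 = 2
9 = 1·7 + 2   →  a_4 = 1

1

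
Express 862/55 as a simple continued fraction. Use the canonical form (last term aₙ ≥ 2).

862 = 15×55 + 37
55 = 1×37 + 18
37 = 2×18 + 1
18 = 18×1 + 0  (stop)
So 862/55 = [15; 1, 2, 18].

[15; 1, 2, 18]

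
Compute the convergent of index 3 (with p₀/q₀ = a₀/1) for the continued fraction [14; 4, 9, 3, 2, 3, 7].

Using pₖ = aₖpₖ₋₁ + pₖ₋₂, qₖ = aₖqₖ₋₁ + qₖ₋₂ (with p₋₁=1, p₋₂=0, q₋₁=0, q₋₂=1):
  k=0: a=14, p=14, q=1
  k=1: a=4, p=57, q=4
  k=2: a=9, p=527, q=37
  k=3: a=3, p=1638, q=115

1638/115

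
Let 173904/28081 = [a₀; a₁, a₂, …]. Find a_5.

8

173904 = 6·28081 + 5418   →  a_0 = 6
28081 = 5·5418 + 991   →  a_1 = 5
5418 = 5·991 + 463   →  a_2 = 5
991 = 2·463 + 65   →  a_3 = 2
463 = 7·65 + 8   →  a_4 = 7
65 = 8·8 + 1   →  a_5 = 8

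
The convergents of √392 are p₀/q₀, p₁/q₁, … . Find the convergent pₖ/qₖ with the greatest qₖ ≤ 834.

15661/791

√392 = [19; 1, 3, 1, 38, …] (period length 4).
Convergents:
  p_0/q_0 = 19/1
  p_1/q_1 = 20/1
  p_2/q_2 = 79/4
  p_3/q_3 = 99/5
  p_4/q_4 = 3841/194
  p_5/q_5 = 3940/199
  p_6/q_6 = 15661/791
  p_7/q_7 = 19601/990
q_6 = 791 ≤ 834 < 990 = q_7, so the answer is 15661/791.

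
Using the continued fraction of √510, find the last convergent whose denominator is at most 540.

12082/535

√510 = [22; 1, 1, 2, 1, 1, 44, …] (period length 6).
Convergents:
  p_0/q_0 = 22/1
  p_1/q_1 = 23/1
  p_2/q_2 = 45/2
  p_3/q_3 = 113/5
  p_4/q_4 = 158/7
  p_5/q_5 = 271/12
  p_6/q_6 = 12082/535
  p_7/q_7 = 12353/547
q_6 = 535 ≤ 540 < 547 = q_7, so the answer is 12082/535.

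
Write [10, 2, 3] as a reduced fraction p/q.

73/7

Fold from the inside: start with 3/1.
  2 + 1/3 = 7/3
  10 + 3/7 = 73/7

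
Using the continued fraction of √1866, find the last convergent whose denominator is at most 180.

3067/71

√1866 = [43; 5, 14, 5, 86, …] (period length 4).
Convergents:
  p_0/q_0 = 43/1
  p_1/q_1 = 216/5
  p_2/q_2 = 3067/71
  p_3/q_3 = 15551/360
q_2 = 71 ≤ 180 < 360 = q_3, so the answer is 3067/71.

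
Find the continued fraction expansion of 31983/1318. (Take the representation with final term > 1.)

31983 = 24·1318 + 351
1318 = 3·351 + 265
351 = 1·265 + 86
265 = 3·86 + 7
86 = 12·7 + 2
7 = 3·2 + 1
2 = 2·1 + 0  (stop)
So 31983/1318 = [24; 3, 1, 3, 12, 3, 2].

[24; 3, 1, 3, 12, 3, 2]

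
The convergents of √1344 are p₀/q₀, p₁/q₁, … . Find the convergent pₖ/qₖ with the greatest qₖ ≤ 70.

√1344 = [36; 1, 1, 1, 17, 1, 1, 1, 72, …] (period length 8).
Convergents:
  p_0/q_0 = 36/1
  p_1/q_1 = 37/1
  p_2/q_2 = 73/2
  p_3/q_3 = 110/3
  p_4/q_4 = 1943/53
  p_5/q_5 = 2053/56
  p_6/q_6 = 3996/109
q_5 = 56 ≤ 70 < 109 = q_6, so the answer is 2053/56.

2053/56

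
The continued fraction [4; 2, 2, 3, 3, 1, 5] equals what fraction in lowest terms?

1857/421

Fold from the inside: start with 5/1.
  1 + 1/5 = 6/5
  3 + 5/6 = 23/6
  3 + 6/23 = 75/23
  2 + 23/75 = 173/75
  2 + 75/173 = 421/173
  4 + 173/421 = 1857/421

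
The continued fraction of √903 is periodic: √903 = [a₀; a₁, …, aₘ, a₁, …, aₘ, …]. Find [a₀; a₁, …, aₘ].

[30; 20, 60]

a₀ = ⌊√903⌋ = 30.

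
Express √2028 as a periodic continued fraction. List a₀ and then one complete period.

a₀ = ⌊√2028⌋ = 45.

[45; 30, 90]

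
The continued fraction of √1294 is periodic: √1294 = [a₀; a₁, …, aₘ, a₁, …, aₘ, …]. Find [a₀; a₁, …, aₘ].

[35; 1, 34, 1, 70]

a₀ = ⌊√1294⌋ = 35.
With m₀=0, d₀=1 and mₖ₊₁ = dₖaₖ − mₖ, dₖ₊₁ = (n − mₖ₊₁²)/dₖ, aₖ₊₁ = ⌊(a₀+mₖ₊₁)/dₖ₊₁⌋:
  k=1: m=35, d=69, a=1
  k=2: m=34, d=2, a=34
  k=3: m=34, d=69, a=1
  k=4: m=35, d=1, a=70
d=1 and a=2a₀=70 at k=4, so the next step gives (m, d) = (35, 69) again — its k=1 value — and the period has length 4.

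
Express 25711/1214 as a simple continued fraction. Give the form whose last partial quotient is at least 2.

25711 = 21*1214 + 217
1214 = 5*217 + 129
217 = 1*129 + 88
129 = 1*88 + 41
88 = 2*41 + 6
41 = 6*6 + 5
6 = 1*5 + 1
5 = 5*1 + 0  (stop)
So 25711/1214 = [21; 5, 1, 1, 2, 6, 1, 5].

[21; 5, 1, 1, 2, 6, 1, 5]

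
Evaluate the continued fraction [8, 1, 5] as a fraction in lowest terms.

Fold from the inside: start with 5/1.
  1 + 1/5 = 6/5
  8 + 5/6 = 53/6

53/6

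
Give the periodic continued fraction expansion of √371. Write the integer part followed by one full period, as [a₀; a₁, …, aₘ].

a₀ = ⌊√371⌋ = 19.

[19; 3, 1, 4, 1, 3, 38]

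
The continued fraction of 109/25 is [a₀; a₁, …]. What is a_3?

109 = 4·25 + 9   →  a_0 = 4
25 = 2·9 + 7   →  a_1 = 2
9 = 1·7 + 2   →  a_2 = 1
7 = 3·2 + 1   →  a_3 = 3

3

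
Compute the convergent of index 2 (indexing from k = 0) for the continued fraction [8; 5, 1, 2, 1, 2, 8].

49/6

Using pₖ = aₖpₖ₋₁ + pₖ₋₂, qₖ = aₖqₖ₋₁ + qₖ₋₂ (with p₋₁=1, p₋₂=0, q₋₁=0, q₋₂=1):
  k=0: a=8, p=8, q=1
  k=1: a=5, p=41, q=5
  k=2: a=1, p=49, q=6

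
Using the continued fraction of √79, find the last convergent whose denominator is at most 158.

1351/152

√79 = [8; 1, 7, 1, 16, …] (period length 4).
Convergents:
  p_0/q_0 = 8/1
  p_1/q_1 = 9/1
  p_2/q_2 = 71/8
  p_3/q_3 = 80/9
  p_4/q_4 = 1351/152
  p_5/q_5 = 1431/161
q_4 = 152 ≤ 158 < 161 = q_5, so the answer is 1351/152.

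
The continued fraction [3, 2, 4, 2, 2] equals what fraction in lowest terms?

Fold from the inside: start with 2/1.
  2 + 1/2 = 5/2
  4 + 2/5 = 22/5
  2 + 5/22 = 49/22
  3 + 22/49 = 169/49

169/49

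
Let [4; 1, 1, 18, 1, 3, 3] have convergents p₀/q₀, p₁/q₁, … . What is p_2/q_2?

9/2

Using pₖ = aₖpₖ₋₁ + pₖ₋₂, qₖ = aₖqₖ₋₁ + qₖ₋₂ (with p₋₁=1, p₋₂=0, q₋₁=0, q₋₂=1):
  k=0: a=4, p=4, q=1
  k=1: a=1, p=5, q=1
  k=2: a=1, p=9, q=2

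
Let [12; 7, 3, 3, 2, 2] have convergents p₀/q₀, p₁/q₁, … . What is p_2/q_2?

Using pₖ = aₖpₖ₋₁ + pₖ₋₂, qₖ = aₖqₖ₋₁ + qₖ₋₂ (with p₋₁=1, p₋₂=0, q₋₁=0, q₋₂=1):
  k=0: a=12, p=12, q=1
  k=1: a=7, p=85, q=7
  k=2: a=3, p=267, q=22

267/22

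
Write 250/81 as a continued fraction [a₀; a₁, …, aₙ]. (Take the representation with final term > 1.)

250 = 3*81 + 7
81 = 11*7 + 4
7 = 1*4 + 3
4 = 1*3 + 1
3 = 3*1 + 0  (stop)
So 250/81 = [3; 11, 1, 1, 3].

[3; 11, 1, 1, 3]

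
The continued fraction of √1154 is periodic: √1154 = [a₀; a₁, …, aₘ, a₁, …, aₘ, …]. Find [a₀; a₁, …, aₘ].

[33; 1, 32, 1, 66]

a₀ = ⌊√1154⌋ = 33.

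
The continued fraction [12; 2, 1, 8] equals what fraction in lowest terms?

321/26

Fold from the inside: start with 8/1.
  1 + 1/8 = 9/8
  2 + 8/9 = 26/9
  12 + 9/26 = 321/26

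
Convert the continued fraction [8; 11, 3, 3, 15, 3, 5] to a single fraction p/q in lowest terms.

228330/28229

Fold from the inside: start with 5/1.
  3 + 1/5 = 16/5
  15 + 5/16 = 245/16
  3 + 16/245 = 751/245
  3 + 245/751 = 2498/751
  11 + 751/2498 = 28229/2498
  8 + 2498/28229 = 228330/28229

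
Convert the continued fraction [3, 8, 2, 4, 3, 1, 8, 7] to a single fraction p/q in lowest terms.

62405/20012

Fold from the inside: start with 7/1.
  8 + 1/7 = 57/7
  1 + 7/57 = 64/57
  3 + 57/64 = 249/64
  4 + 64/249 = 1060/249
  2 + 249/1060 = 2369/1060
  8 + 1060/2369 = 20012/2369
  3 + 2369/20012 = 62405/20012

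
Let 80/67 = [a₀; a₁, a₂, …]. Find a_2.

80 = 1·67 + 13   →  a_0 = 1
67 = 5·13 + 2   →  a_1 = 5
13 = 6·2 + 1   →  a_2 = 6

6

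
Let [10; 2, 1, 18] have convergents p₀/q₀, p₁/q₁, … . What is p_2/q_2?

31/3

Using pₖ = aₖpₖ₋₁ + pₖ₋₂, qₖ = aₖqₖ₋₁ + qₖ₋₂ (with p₋₁=1, p₋₂=0, q₋₁=0, q₋₂=1):
  k=0: a=10, p=10, q=1
  k=1: a=2, p=21, q=2
  k=2: a=1, p=31, q=3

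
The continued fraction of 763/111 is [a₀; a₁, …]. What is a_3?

763 = 6·111 + 97   →  a_0 = 6
111 = 1·97 + 14   →  a_1 = 1
97 = 6·14 + 13   →  a_2 = 6
14 = 1·13 + 1   →  a_3 = 1

1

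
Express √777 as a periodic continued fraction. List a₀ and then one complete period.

a₀ = ⌊√777⌋ = 27.
With m₀=0, d₀=1 and mₖ₊₁ = dₖaₖ − mₖ, dₖ₊₁ = (n − mₖ₊₁²)/dₖ, aₖ₊₁ = ⌊(a₀+mₖ₊₁)/dₖ₊₁⌋:
  k=1: m=27, d=48, a=1
  k=2: m=21, d=7, a=6
  k=3: m=21, d=48, a=1
  k=4: m=27, d=1, a=54
d=1 and a=2a₀=54 at k=4, so the next step gives (m, d) = (27, 48) again — its k=1 value — and the period has length 4.

[27; 1, 6, 1, 54]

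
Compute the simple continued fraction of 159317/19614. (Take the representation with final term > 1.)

159317 = 8*19614 + 2405
19614 = 8*2405 + 374
2405 = 6*374 + 161
374 = 2*161 + 52
161 = 3*52 + 5
52 = 10*5 + 2
5 = 2*2 + 1
2 = 2*1 + 0  (stop)
So 159317/19614 = [8; 8, 6, 2, 3, 10, 2, 2].

[8; 8, 6, 2, 3, 10, 2, 2]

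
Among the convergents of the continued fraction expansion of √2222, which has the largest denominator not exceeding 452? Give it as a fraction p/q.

9899/210

√2222 = [47; 7, 4, 7, 94, …] (period length 4).
Convergents:
  p_0/q_0 = 47/1
  p_1/q_1 = 330/7
  p_2/q_2 = 1367/29
  p_3/q_3 = 9899/210
  p_4/q_4 = 931873/19769
q_3 = 210 ≤ 452 < 19769 = q_4, so the answer is 9899/210.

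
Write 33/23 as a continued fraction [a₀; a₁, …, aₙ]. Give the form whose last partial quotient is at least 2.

[1; 2, 3, 3]

33 = 1×23 + 10
23 = 2×10 + 3
10 = 3×3 + 1
3 = 3×1 + 0  (stop)
So 33/23 = [1; 2, 3, 3].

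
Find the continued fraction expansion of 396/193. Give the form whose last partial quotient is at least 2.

[2; 19, 3, 3]

396 = 2*193 + 10
193 = 19*10 + 3
10 = 3*3 + 1
3 = 3*1 + 0  (stop)
So 396/193 = [2; 19, 3, 3].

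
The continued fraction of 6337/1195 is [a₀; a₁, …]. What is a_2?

3

6337 = 5·1195 + 362   →  a_0 = 5
1195 = 3·362 + 109   →  a_1 = 3
362 = 3·109 + 35   →  a_2 = 3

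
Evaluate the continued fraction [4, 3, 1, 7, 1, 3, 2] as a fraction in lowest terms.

Fold from the inside: start with 2/1.
  3 + 1/2 = 7/2
  1 + 2/7 = 9/7
  7 + 7/9 = 70/9
  1 + 9/70 = 79/70
  3 + 70/79 = 307/79
  4 + 79/307 = 1307/307

1307/307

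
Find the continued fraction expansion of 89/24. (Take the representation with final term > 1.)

[3; 1, 2, 2, 3]

89 = 3×24 + 17
24 = 1×17 + 7
17 = 2×7 + 3
7 = 2×3 + 1
3 = 3×1 + 0  (stop)
So 89/24 = [3; 1, 2, 2, 3].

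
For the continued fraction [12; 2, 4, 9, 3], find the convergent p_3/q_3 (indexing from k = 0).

Using pₖ = aₖpₖ₋₁ + pₖ₋₂, qₖ = aₖqₖ₋₁ + qₖ₋₂ (with p₋₁=1, p₋₂=0, q₋₁=0, q₋₂=1):
  k=0: a=12, p=12, q=1
  k=1: a=2, p=25, q=2
  k=2: a=4, p=112, q=9
  k=3: a=9, p=1033, q=83

1033/83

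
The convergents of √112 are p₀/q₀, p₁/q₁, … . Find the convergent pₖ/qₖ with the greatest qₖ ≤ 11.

74/7

√112 = [10; 1, 1, 2, 1, 1, 20, …] (period length 6).
Convergents:
  p_0/q_0 = 10/1
  p_1/q_1 = 11/1
  p_2/q_2 = 21/2
  p_3/q_3 = 53/5
  p_4/q_4 = 74/7
  p_5/q_5 = 127/12
q_4 = 7 ≤ 11 < 12 = q_5, so the answer is 74/7.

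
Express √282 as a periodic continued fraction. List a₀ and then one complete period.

[16; 1, 3, 1, 4, 1, 3, 1, 32]

a₀ = ⌊√282⌋ = 16.
With m₀=0, d₀=1 and mₖ₊₁ = dₖaₖ − mₖ, dₖ₊₁ = (n − mₖ₊₁²)/dₖ, aₖ₊₁ = ⌊(a₀+mₖ₊₁)/dₖ₊₁⌋:
  k=1: m=16, d=26, a=1
  k=2: m=10, d=7, a=3
  k=3: m=11, d=23, a=1
  k=4: m=12, d=6, a=4
  k=5: m=12, d=23, a=1
  k=6: m=11, d=7, a=3
  k=7: m=10, d=26, a=1
  k=8: m=16, d=1, a=32
d=1 and a=2a₀=32 at k=8, so the next step gives (m, d) = (16, 26) again — its k=1 value — and the period has length 8.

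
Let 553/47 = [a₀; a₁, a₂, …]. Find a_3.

553 = 11·47 + 36   →  a_0 = 11
47 = 1·36 + 11   →  a_1 = 1
36 = 3·11 + 3   →  a_2 = 3
11 = 3·3 + 2   →  a_3 = 3

3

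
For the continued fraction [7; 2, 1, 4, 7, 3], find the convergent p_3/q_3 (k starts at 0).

103/14

Using pₖ = aₖpₖ₋₁ + pₖ₋₂, qₖ = aₖqₖ₋₁ + qₖ₋₂ (with p₋₁=1, p₋₂=0, q₋₁=0, q₋₂=1):
  k=0: a=7, p=7, q=1
  k=1: a=2, p=15, q=2
  k=2: a=1, p=22, q=3
  k=3: a=4, p=103, q=14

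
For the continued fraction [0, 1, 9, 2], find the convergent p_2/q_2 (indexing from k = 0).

Using pₖ = aₖpₖ₋₁ + pₖ₋₂, qₖ = aₖqₖ₋₁ + qₖ₋₂ (with p₋₁=1, p₋₂=0, q₋₁=0, q₋₂=1):
  k=0: a=0, p=0, q=1
  k=1: a=1, p=1, q=1
  k=2: a=9, p=9, q=10

9/10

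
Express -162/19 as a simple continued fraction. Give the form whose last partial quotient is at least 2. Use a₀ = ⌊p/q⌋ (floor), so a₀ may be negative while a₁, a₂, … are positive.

-162 = -9×19 + 9
19 = 2×9 + 1
9 = 9×1 + 0  (stop)
So -162/19 = [-9; 2, 9].

[-9; 2, 9]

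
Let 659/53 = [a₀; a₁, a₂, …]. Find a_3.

659 = 12·53 + 23   →  a_0 = 12
53 = 2·23 + 7   →  a_1 = 2
23 = 3·7 + 2   →  a_2 = 3
7 = 3·2 + 1   →  a_3 = 3

3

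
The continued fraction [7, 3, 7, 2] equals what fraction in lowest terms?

Fold from the inside: start with 2/1.
  7 + 1/2 = 15/2
  3 + 2/15 = 47/15
  7 + 15/47 = 344/47

344/47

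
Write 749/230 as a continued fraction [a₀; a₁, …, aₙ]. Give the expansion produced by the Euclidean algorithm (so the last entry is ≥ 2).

[3; 3, 1, 8, 1, 5]

749 = 3·230 + 59
230 = 3·59 + 53
59 = 1·53 + 6
53 = 8·6 + 5
6 = 1·5 + 1
5 = 5·1 + 0  (stop)
So 749/230 = [3; 3, 1, 8, 1, 5].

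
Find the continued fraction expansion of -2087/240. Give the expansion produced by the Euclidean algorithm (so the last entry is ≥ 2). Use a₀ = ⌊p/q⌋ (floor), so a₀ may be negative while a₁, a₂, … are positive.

-2087 = -9×240 + 73
240 = 3×73 + 21
73 = 3×21 + 10
21 = 2×10 + 1
10 = 10×1 + 0  (stop)
So -2087/240 = [-9; 3, 3, 2, 10].

[-9; 3, 3, 2, 10]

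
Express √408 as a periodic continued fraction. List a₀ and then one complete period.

[20; 5, 40]

a₀ = ⌊√408⌋ = 20.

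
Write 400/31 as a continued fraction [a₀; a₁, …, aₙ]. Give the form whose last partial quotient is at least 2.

400 = 12·31 + 28
31 = 1·28 + 3
28 = 9·3 + 1
3 = 3·1 + 0  (stop)
So 400/31 = [12; 1, 9, 3].

[12; 1, 9, 3]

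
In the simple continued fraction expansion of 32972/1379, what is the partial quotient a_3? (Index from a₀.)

32972 = 23·1379 + 1255   →  a_0 = 23
1379 = 1·1255 + 124   →  a_1 = 1
1255 = 10·124 + 15   →  a_2 = 10
124 = 8·15 + 4   →  a_3 = 8

8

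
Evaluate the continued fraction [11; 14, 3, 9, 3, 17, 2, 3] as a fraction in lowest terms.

Fold from the inside: start with 3/1.
  2 + 1/3 = 7/3
  17 + 3/7 = 122/7
  3 + 7/122 = 373/122
  9 + 122/373 = 3479/373
  3 + 373/3479 = 10810/3479
  14 + 3479/10810 = 154819/10810
  11 + 10810/154819 = 1713819/154819

1713819/154819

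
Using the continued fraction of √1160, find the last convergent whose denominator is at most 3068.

39406/1157

√1160 = [34; 17, 68, …] (period length 2).
Convergents:
  p_0/q_0 = 34/1
  p_1/q_1 = 579/17
  p_2/q_2 = 39406/1157
  p_3/q_3 = 670481/19686
q_2 = 1157 ≤ 3068 < 19686 = q_3, so the answer is 39406/1157.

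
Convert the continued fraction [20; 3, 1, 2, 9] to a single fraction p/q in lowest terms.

2088/103

Fold from the inside: start with 9/1.
  2 + 1/9 = 19/9
  1 + 9/19 = 28/19
  3 + 19/28 = 103/28
  20 + 28/103 = 2088/103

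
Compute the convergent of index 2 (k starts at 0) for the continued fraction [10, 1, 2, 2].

Using pₖ = aₖpₖ₋₁ + pₖ₋₂, qₖ = aₖqₖ₋₁ + qₖ₋₂ (with p₋₁=1, p₋₂=0, q₋₁=0, q₋₂=1):
  k=0: a=10, p=10, q=1
  k=1: a=1, p=11, q=1
  k=2: a=2, p=32, q=3

32/3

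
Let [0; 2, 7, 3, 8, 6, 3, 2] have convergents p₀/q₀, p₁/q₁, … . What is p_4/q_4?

183/391

Using pₖ = aₖpₖ₋₁ + pₖ₋₂, qₖ = aₖqₖ₋₁ + qₖ₋₂ (with p₋₁=1, p₋₂=0, q₋₁=0, q₋₂=1):
  k=0: a=0, p=0, q=1
  k=1: a=2, p=1, q=2
  k=2: a=7, p=7, q=15
  k=3: a=3, p=22, q=47
  k=4: a=8, p=183, q=391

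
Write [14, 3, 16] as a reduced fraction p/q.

702/49

Fold from the inside: start with 16/1.
  3 + 1/16 = 49/16
  14 + 16/49 = 702/49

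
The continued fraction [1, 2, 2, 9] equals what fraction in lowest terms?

Fold from the inside: start with 9/1.
  2 + 1/9 = 19/9
  2 + 9/19 = 47/19
  1 + 19/47 = 66/47

66/47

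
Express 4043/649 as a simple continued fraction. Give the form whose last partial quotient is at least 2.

4043 = 6×649 + 149
649 = 4×149 + 53
149 = 2×53 + 43
53 = 1×43 + 10
43 = 4×10 + 3
10 = 3×3 + 1
3 = 3×1 + 0  (stop)
So 4043/649 = [6; 4, 2, 1, 4, 3, 3].

[6; 4, 2, 1, 4, 3, 3]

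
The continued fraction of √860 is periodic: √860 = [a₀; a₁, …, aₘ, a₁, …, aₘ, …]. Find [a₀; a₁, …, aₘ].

a₀ = ⌊√860⌋ = 29.
With m₀=0, d₀=1 and mₖ₊₁ = dₖaₖ − mₖ, dₖ₊₁ = (n − mₖ₊₁²)/dₖ, aₖ₊₁ = ⌊(a₀+mₖ₊₁)/dₖ₊₁⌋:
  k=1: m=29, d=19, a=3
  k=2: m=28, d=4, a=14
  k=3: m=28, d=19, a=3
  k=4: m=29, d=1, a=58
d=1 and a=2a₀=58 at k=4, so the next step gives (m, d) = (29, 19) again — its k=1 value — and the period has length 4.

[29; 3, 14, 3, 58]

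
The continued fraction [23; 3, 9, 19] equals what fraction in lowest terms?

12477/535

Fold from the inside: start with 19/1.
  9 + 1/19 = 172/19
  3 + 19/172 = 535/172
  23 + 172/535 = 12477/535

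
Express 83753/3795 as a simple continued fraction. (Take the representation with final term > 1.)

83753 = 22*3795 + 263
3795 = 14*263 + 113
263 = 2*113 + 37
113 = 3*37 + 2
37 = 18*2 + 1
2 = 2*1 + 0  (stop)
So 83753/3795 = [22; 14, 2, 3, 18, 2].

[22; 14, 2, 3, 18, 2]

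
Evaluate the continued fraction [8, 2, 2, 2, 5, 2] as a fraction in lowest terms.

Fold from the inside: start with 2/1.
  5 + 1/2 = 11/2
  2 + 2/11 = 24/11
  2 + 11/24 = 59/24
  2 + 24/59 = 142/59
  8 + 59/142 = 1195/142

1195/142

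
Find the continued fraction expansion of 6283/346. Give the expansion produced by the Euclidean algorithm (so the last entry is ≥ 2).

[18; 6, 3, 2, 3, 2]

6283 = 18·346 + 55
346 = 6·55 + 16
55 = 3·16 + 7
16 = 2·7 + 2
7 = 3·2 + 1
2 = 2·1 + 0  (stop)
So 6283/346 = [18; 6, 3, 2, 3, 2].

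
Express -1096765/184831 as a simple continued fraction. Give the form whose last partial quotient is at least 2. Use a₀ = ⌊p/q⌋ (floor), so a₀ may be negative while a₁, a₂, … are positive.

-1096765 = -6×184831 + 12221
184831 = 15×12221 + 1516
12221 = 8×1516 + 93
1516 = 16×93 + 28
93 = 3×28 + 9
28 = 3×9 + 1
9 = 9×1 + 0  (stop)
So -1096765/184831 = [-6; 15, 8, 16, 3, 3, 9].

[-6; 15, 8, 16, 3, 3, 9]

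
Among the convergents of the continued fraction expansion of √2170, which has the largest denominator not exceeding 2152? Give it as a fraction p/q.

52313/1123

√2170 = [46; 1, 1, 2, 1, 1, 92, …] (period length 6).
Convergents:
  p_0/q_0 = 46/1
  p_1/q_1 = 47/1
  p_2/q_2 = 93/2
  p_3/q_3 = 233/5
  p_4/q_4 = 326/7
  p_5/q_5 = 559/12
  p_6/q_6 = 51754/1111
  p_7/q_7 = 52313/1123
  p_8/q_8 = 104067/2234
q_7 = 1123 ≤ 2152 < 2234 = q_8, so the answer is 52313/1123.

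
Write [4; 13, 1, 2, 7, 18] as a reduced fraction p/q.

22235/5459

Using pₖ = aₖpₖ₋₁ + pₖ₋₂ and qₖ = aₖqₖ₋₁ + qₖ₋₂:
  k=0: a=4, p=4, q=1
  k=1: a=13, p=53, q=13
  k=2: a=1, p=57, q=14
  k=3: a=2, p=167, q=41
  k=4: a=7, p=1226, q=301
  k=5: a=18, p=22235, q=5459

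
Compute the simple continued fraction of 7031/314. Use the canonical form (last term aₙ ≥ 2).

[22; 2, 1, 1, 4, 4, 3]

7031 = 22·314 + 123
314 = 2·123 + 68
123 = 1·68 + 55
68 = 1·55 + 13
55 = 4·13 + 3
13 = 4·3 + 1
3 = 3·1 + 0  (stop)
So 7031/314 = [22; 2, 1, 1, 4, 4, 3].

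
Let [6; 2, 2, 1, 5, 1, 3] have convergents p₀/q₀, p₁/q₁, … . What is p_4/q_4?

257/40

Using pₖ = aₖpₖ₋₁ + pₖ₋₂, qₖ = aₖqₖ₋₁ + qₖ₋₂ (with p₋₁=1, p₋₂=0, q₋₁=0, q₋₂=1):
  k=0: a=6, p=6, q=1
  k=1: a=2, p=13, q=2
  k=2: a=2, p=32, q=5
  k=3: a=1, p=45, q=7
  k=4: a=5, p=257, q=40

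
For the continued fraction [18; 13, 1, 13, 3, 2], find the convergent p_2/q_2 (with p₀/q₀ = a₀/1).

Using pₖ = aₖpₖ₋₁ + pₖ₋₂, qₖ = aₖqₖ₋₁ + qₖ₋₂ (with p₋₁=1, p₋₂=0, q₋₁=0, q₋₂=1):
  k=0: a=18, p=18, q=1
  k=1: a=13, p=235, q=13
  k=2: a=1, p=253, q=14

253/14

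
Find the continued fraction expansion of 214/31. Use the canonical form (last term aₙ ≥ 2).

214 = 6×31 + 28
31 = 1×28 + 3
28 = 9×3 + 1
3 = 3×1 + 0  (stop)
So 214/31 = [6; 1, 9, 3].

[6; 1, 9, 3]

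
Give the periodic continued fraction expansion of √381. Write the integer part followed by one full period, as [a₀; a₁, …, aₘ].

a₀ = ⌊√381⌋ = 19.
With m₀=0, d₀=1 and mₖ₊₁ = dₖaₖ − mₖ, dₖ₊₁ = (n − mₖ₊₁²)/dₖ, aₖ₊₁ = ⌊(a₀+mₖ₊₁)/dₖ₊₁⌋:
  k=1: m=19, d=20, a=1
  k=2: m=1, d=19, a=1
  k=3: m=18, d=3, a=12
  k=4: m=18, d=19, a=1
  k=5: m=1, d=20, a=1
  k=6: m=19, d=1, a=38
d=1 and a=2a₀=38 at k=6, so the next step gives (m, d) = (19, 20) again — its k=1 value — and the period has length 6.

[19; 1, 1, 12, 1, 1, 38]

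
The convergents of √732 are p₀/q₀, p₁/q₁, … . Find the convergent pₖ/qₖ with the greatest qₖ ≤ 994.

26325/973

√732 = [27; 18, 54, …] (period length 2).
Convergents:
  p_0/q_0 = 27/1
  p_1/q_1 = 487/18
  p_2/q_2 = 26325/973
  p_3/q_3 = 474337/17532
q_2 = 973 ≤ 994 < 17532 = q_3, so the answer is 26325/973.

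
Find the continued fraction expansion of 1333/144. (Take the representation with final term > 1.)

[9; 3, 1, 8, 4]

1333 = 9·144 + 37
144 = 3·37 + 33
37 = 1·33 + 4
33 = 8·4 + 1
4 = 4·1 + 0  (stop)
So 1333/144 = [9; 3, 1, 8, 4].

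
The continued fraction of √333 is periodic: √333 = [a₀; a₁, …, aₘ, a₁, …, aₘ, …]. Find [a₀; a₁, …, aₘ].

a₀ = ⌊√333⌋ = 18.
With m₀=0, d₀=1 and mₖ₊₁ = dₖaₖ − mₖ, dₖ₊₁ = (n − mₖ₊₁²)/dₖ, aₖ₊₁ = ⌊(a₀+mₖ₊₁)/dₖ₊₁⌋:
  k=1: m=18, d=9, a=4
  k=2: m=18, d=1, a=36
d=1 and a=2a₀=36 at k=2, so the next step gives (m, d) = (18, 9) again — its k=1 value — and the period has length 2.

[18; 4, 36]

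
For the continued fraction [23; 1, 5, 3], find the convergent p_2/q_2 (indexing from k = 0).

Using pₖ = aₖpₖ₋₁ + pₖ₋₂, qₖ = aₖqₖ₋₁ + qₖ₋₂ (with p₋₁=1, p₋₂=0, q₋₁=0, q₋₂=1):
  k=0: a=23, p=23, q=1
  k=1: a=1, p=24, q=1
  k=2: a=5, p=143, q=6

143/6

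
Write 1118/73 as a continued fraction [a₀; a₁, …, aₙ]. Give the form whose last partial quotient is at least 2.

1118 = 15·73 + 23
73 = 3·23 + 4
23 = 5·4 + 3
4 = 1·3 + 1
3 = 3·1 + 0  (stop)
So 1118/73 = [15; 3, 5, 1, 3].

[15; 3, 5, 1, 3]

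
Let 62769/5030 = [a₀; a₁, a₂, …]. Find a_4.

1

62769 = 12·5030 + 2409   →  a_0 = 12
5030 = 2·2409 + 212   →  a_1 = 2
2409 = 11·212 + 77   →  a_2 = 11
212 = 2·77 + 58   →  a_3 = 2
77 = 1·58 + 19   →  a_4 = 1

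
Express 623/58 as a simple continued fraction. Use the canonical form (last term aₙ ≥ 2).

623 = 10*58 + 43
58 = 1*43 + 15
43 = 2*15 + 13
15 = 1*13 + 2
13 = 6*2 + 1
2 = 2*1 + 0  (stop)
So 623/58 = [10; 1, 2, 1, 6, 2].

[10; 1, 2, 1, 6, 2]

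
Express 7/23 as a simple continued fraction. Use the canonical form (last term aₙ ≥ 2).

[0; 3, 3, 2]

7 = 0·23 + 7
23 = 3·7 + 2
7 = 3·2 + 1
2 = 2·1 + 0  (stop)
So 7/23 = [0; 3, 3, 2].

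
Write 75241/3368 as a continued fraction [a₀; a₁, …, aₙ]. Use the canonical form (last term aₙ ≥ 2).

[22; 2, 1, 16, 11, 6]

75241 = 22×3368 + 1145
3368 = 2×1145 + 1078
1145 = 1×1078 + 67
1078 = 16×67 + 6
67 = 11×6 + 1
6 = 6×1 + 0  (stop)
So 75241/3368 = [22; 2, 1, 16, 11, 6].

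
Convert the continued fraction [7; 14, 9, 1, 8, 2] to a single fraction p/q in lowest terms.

18745/2651

Using pₖ = aₖpₖ₋₁ + pₖ₋₂ and qₖ = aₖqₖ₋₁ + qₖ₋₂:
  k=0: a=7, p=7, q=1
  k=1: a=14, p=99, q=14
  k=2: a=9, p=898, q=127
  k=3: a=1, p=997, q=141
  k=4: a=8, p=8874, q=1255
  k=5: a=2, p=18745, q=2651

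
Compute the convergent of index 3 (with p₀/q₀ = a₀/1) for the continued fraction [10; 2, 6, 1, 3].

157/15

Using pₖ = aₖpₖ₋₁ + pₖ₋₂, qₖ = aₖqₖ₋₁ + qₖ₋₂ (with p₋₁=1, p₋₂=0, q₋₁=0, q₋₂=1):
  k=0: a=10, p=10, q=1
  k=1: a=2, p=21, q=2
  k=2: a=6, p=136, q=13
  k=3: a=1, p=157, q=15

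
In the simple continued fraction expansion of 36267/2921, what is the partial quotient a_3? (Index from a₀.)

2

36267 = 12·2921 + 1215   →  a_0 = 12
2921 = 2·1215 + 491   →  a_1 = 2
1215 = 2·491 + 233   →  a_2 = 2
491 = 2·233 + 25   →  a_3 = 2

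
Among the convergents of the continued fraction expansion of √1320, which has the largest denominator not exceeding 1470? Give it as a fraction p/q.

√1320 = [36; 3, 72, …] (period length 2).
Convergents:
  p_0/q_0 = 36/1
  p_1/q_1 = 109/3
  p_2/q_2 = 7884/217
  p_3/q_3 = 23761/654
  p_4/q_4 = 1718676/47305
q_3 = 654 ≤ 1470 < 47305 = q_4, so the answer is 23761/654.

23761/654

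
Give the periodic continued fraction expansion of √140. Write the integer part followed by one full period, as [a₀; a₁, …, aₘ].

[11; 1, 4, 1, 22]

a₀ = ⌊√140⌋ = 11.
With m₀=0, d₀=1 and mₖ₊₁ = dₖaₖ − mₖ, dₖ₊₁ = (n − mₖ₊₁²)/dₖ, aₖ₊₁ = ⌊(a₀+mₖ₊₁)/dₖ₊₁⌋:
  k=1: m=11, d=19, a=1
  k=2: m=8, d=4, a=4
  k=3: m=8, d=19, a=1
  k=4: m=11, d=1, a=22
d=1 and a=2a₀=22 at k=4, so the next step gives (m, d) = (11, 19) again — its k=1 value — and the period has length 4.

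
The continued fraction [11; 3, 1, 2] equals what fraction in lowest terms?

124/11

Using pₖ = aₖpₖ₋₁ + pₖ₋₂ and qₖ = aₖqₖ₋₁ + qₖ₋₂:
  k=0: a=11, p=11, q=1
  k=1: a=3, p=34, q=3
  k=2: a=1, p=45, q=4
  k=3: a=2, p=124, q=11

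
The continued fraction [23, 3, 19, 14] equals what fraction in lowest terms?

Fold from the inside: start with 14/1.
  19 + 1/14 = 267/14
  3 + 14/267 = 815/267
  23 + 267/815 = 19012/815

19012/815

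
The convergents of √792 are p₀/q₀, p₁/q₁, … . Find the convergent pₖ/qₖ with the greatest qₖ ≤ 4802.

√792 = [28; 7, 56, …] (period length 2).
Convergents:
  p_0/q_0 = 28/1
  p_1/q_1 = 197/7
  p_2/q_2 = 11060/393
  p_3/q_3 = 77617/2758
  p_4/q_4 = 4357612/154841
q_3 = 2758 ≤ 4802 < 154841 = q_4, so the answer is 77617/2758.

77617/2758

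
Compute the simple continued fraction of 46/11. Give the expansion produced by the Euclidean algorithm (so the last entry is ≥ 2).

[4; 5, 2]

46 = 4×11 + 2
11 = 5×2 + 1
2 = 2×1 + 0  (stop)
So 46/11 = [4; 5, 2].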